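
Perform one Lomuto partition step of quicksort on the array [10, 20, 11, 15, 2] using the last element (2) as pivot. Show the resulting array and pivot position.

Lomuto partition with pivot = 2:

Initial array: [10, 20, 11, 15, 2]

arr[0]=10 > 2: no swap
arr[1]=20 > 2: no swap
arr[2]=11 > 2: no swap
arr[3]=15 > 2: no swap

Place pivot at position 0: [2, 20, 11, 15, 10]
Pivot position: 0

After partitioning with pivot 2, the array becomes [2, 20, 11, 15, 10]. The pivot is placed at index 0. All elements to the left of the pivot are <= 2, and all elements to the right are > 2.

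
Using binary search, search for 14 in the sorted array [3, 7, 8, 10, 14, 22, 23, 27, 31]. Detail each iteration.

Binary search for 14 in [3, 7, 8, 10, 14, 22, 23, 27, 31]:

lo=0, hi=8, mid=4, arr[mid]=14 -> Found target at index 4!

Binary search finds 14 at index 4 after 1 comparisons. The search repeatedly halves the search space by comparing with the middle element.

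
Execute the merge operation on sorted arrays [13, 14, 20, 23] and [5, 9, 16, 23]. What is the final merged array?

Merging process:

Compare 13 vs 5: take 5 from right. Merged: [5]
Compare 13 vs 9: take 9 from right. Merged: [5, 9]
Compare 13 vs 16: take 13 from left. Merged: [5, 9, 13]
Compare 14 vs 16: take 14 from left. Merged: [5, 9, 13, 14]
Compare 20 vs 16: take 16 from right. Merged: [5, 9, 13, 14, 16]
Compare 20 vs 23: take 20 from left. Merged: [5, 9, 13, 14, 16, 20]
Compare 23 vs 23: take 23 from left. Merged: [5, 9, 13, 14, 16, 20, 23]
Append remaining from right: [23]. Merged: [5, 9, 13, 14, 16, 20, 23, 23]

Final merged array: [5, 9, 13, 14, 16, 20, 23, 23]
Total comparisons: 7

The merged array is [5, 9, 13, 14, 16, 20, 23, 23], requiring 7 comparisons. The merge step runs in O(n) time where n is the total number of elements.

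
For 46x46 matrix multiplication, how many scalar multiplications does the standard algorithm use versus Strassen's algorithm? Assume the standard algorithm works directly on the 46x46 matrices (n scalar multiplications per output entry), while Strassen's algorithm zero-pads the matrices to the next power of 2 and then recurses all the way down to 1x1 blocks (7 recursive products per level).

Matrix multiplication for 46x46 matrices:

Strassen's algorithm requires power-of-2 dimensions. Pad 46x46 to 64x64 (next power of 2).

Standard algorithm: 46^3 = 97336 multiplications
Strassen's algorithm: 7^(log2(64)) = 7^6 = 117649 multiplications
Difference: 97336 - 117649 = -20313 (Strassen uses MORE here due to padding overhead — for small or just-over-power-of-2 n, padding can outweigh the per-level savings)

Standard: 97336 multiplications (46^3). Strassen: 117649 multiplications (7^6, after padding to 64x64). Strassen reduces 8 recursive multiplications to 7 at each level.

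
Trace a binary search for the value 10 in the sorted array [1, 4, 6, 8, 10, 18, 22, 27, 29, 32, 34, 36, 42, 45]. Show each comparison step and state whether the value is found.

Binary search for 10 in [1, 4, 6, 8, 10, 18, 22, 27, 29, 32, 34, 36, 42, 45]:

lo=0, hi=13, mid=6, arr[mid]=22 -> 22 > 10, search left half
lo=0, hi=5, mid=2, arr[mid]=6 -> 6 < 10, search right half
lo=3, hi=5, mid=4, arr[mid]=10 -> Found target at index 4!

Binary search finds 10 at index 4 after 3 comparisons. The search repeatedly halves the search space by comparing with the middle element.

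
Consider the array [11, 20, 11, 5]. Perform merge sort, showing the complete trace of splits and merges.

Merge sort trace:

Split: [11, 20, 11, 5] -> [11, 20] and [11, 5]
  Split: [11, 20] -> [11] and [20]
  Merge: [11] + [20] -> [11, 20]
  Split: [11, 5] -> [11] and [5]
  Merge: [11] + [5] -> [5, 11]
Merge: [11, 20] + [5, 11] -> [5, 11, 11, 20]

Final sorted array: [5, 11, 11, 20]

The merge sort proceeds by recursively splitting the array and merging sorted halves.
After all merges, the sorted array is [5, 11, 11, 20].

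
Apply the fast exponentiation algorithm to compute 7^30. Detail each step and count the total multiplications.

Computing 7^30 by squaring (build up from 7^1; each line after the first costs one multiplication):

7^1 = 7
7^2 = (7^1)^2 = 7^2 = 49
7^3 = 7 * 7^2 = 7 * 49 = 343
7^6 = (7^3)^2 = 343^2 = 117649
7^7 = 7 * 7^6 = 7 * 117649 = 823543
7^14 = (7^7)^2 = 823543^2 = 678223072849
7^15 = 7 * 7^14 = 7 * 678223072849 = 4747561509943
7^30 = (7^15)^2 = 4747561509943^2 = 22539340290692258087863249

Result: 22539340290692258087863249
Multiplications needed: 7 (7 lines after 7^1)

7^30 = 22539340290692258087863249. Using exponentiation by squaring, this requires 7 multiplications. The key idea: if the exponent is even, square the half-power; if odd, multiply by the base once.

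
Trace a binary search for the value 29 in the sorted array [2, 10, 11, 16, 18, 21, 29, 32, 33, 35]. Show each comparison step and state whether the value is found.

Binary search for 29 in [2, 10, 11, 16, 18, 21, 29, 32, 33, 35]:

lo=0, hi=9, mid=4, arr[mid]=18 -> 18 < 29, search right half
lo=5, hi=9, mid=7, arr[mid]=32 -> 32 > 29, search left half
lo=5, hi=6, mid=5, arr[mid]=21 -> 21 < 29, search right half
lo=6, hi=6, mid=6, arr[mid]=29 -> Found target at index 6!

Binary search finds 29 at index 6 after 4 comparisons. The search repeatedly halves the search space by comparing with the middle element.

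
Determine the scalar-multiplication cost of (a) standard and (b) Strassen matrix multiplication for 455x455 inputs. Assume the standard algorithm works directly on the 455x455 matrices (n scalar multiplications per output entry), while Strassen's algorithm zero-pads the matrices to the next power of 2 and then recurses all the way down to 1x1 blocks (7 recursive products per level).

Matrix multiplication for 455x455 matrices:

Strassen's algorithm requires power-of-2 dimensions. Pad 455x455 to 512x512 (next power of 2).

Standard algorithm: 455^3 = 94196375 multiplications
Strassen's algorithm: 7^(log2(512)) = 7^9 = 40353607 multiplications
Savings: 94196375 - 40353607 = 53842768 multiplications

Standard: 94196375 multiplications (455^3). Strassen: 40353607 multiplications (7^9, after padding to 512x512). Strassen reduces 8 recursive multiplications to 7 at each level.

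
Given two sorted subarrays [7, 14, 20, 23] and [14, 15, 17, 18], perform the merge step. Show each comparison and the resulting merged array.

Merging process:

Compare 7 vs 14: take 7 from left. Merged: [7]
Compare 14 vs 14: take 14 from left. Merged: [7, 14]
Compare 20 vs 14: take 14 from right. Merged: [7, 14, 14]
Compare 20 vs 15: take 15 from right. Merged: [7, 14, 14, 15]
Compare 20 vs 17: take 17 from right. Merged: [7, 14, 14, 15, 17]
Compare 20 vs 18: take 18 from right. Merged: [7, 14, 14, 15, 17, 18]
Append remaining from left: [20, 23]. Merged: [7, 14, 14, 15, 17, 18, 20, 23]

Final merged array: [7, 14, 14, 15, 17, 18, 20, 23]
Total comparisons: 6

The merged array is [7, 14, 14, 15, 17, 18, 20, 23], requiring 6 comparisons. The merge step runs in O(n) time where n is the total number of elements.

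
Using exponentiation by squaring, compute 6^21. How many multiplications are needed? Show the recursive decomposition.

Computing 6^21 by squaring (build up from 6^1; each line after the first costs one multiplication):

6^1 = 6
6^2 = (6^1)^2 = 6^2 = 36
6^4 = (6^2)^2 = 36^2 = 1296
6^5 = 6 * 6^4 = 6 * 1296 = 7776
6^10 = (6^5)^2 = 7776^2 = 60466176
6^20 = (6^10)^2 = 60466176^2 = 3656158440062976
6^21 = 6 * 6^20 = 6 * 3656158440062976 = 21936950640377856

Result: 21936950640377856
Multiplications needed: 6 (6 lines after 6^1)

6^21 = 21936950640377856. Using exponentiation by squaring, this requires 6 multiplications. The key idea: if the exponent is even, square the half-power; if odd, multiply by the base once.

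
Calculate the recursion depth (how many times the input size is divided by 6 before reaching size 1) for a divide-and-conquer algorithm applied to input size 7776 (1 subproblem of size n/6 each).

For divide and conquer with division factor 6:

Problem sizes at each level:
Level 0: 7776
Level 1: 1296
Level 2: 216
Level 3: 36
Level 4: 6
Level 5: 1

The root is level 0 and the size-1 base case is level 5 (the tree spans levels 0 through 5, i.e. 6 levels counting the root), so the depth is the number of divisions: log_6(7776) = 5

The recursion tree depth is log_6(7776) = 5. At each level, the problem size is divided by 6, so it takes 5 divisions to reduce to a base case of size 1. The algorithm makes 1 recursive call at each level.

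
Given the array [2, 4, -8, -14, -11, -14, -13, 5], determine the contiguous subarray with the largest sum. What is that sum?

Using Kadane's algorithm on [2, 4, -8, -14, -11, -14, -13, 5]:

Scanning through the array:
Position 1 (value 4): max_ending_here = 6, max_so_far = 6
Position 2 (value -8): max_ending_here = -2, max_so_far = 6
Position 3 (value -14): max_ending_here = -14, max_so_far = 6
Position 4 (value -11): max_ending_here = -11, max_so_far = 6
Position 5 (value -14): max_ending_here = -14, max_so_far = 6
Position 6 (value -13): max_ending_here = -13, max_so_far = 6
Position 7 (value 5): max_ending_here = 5, max_so_far = 6

Maximum subarray: [2, 4]
Maximum sum: 6

The maximum subarray is [2, 4] with sum 6. This subarray runs from index 0 to index 1.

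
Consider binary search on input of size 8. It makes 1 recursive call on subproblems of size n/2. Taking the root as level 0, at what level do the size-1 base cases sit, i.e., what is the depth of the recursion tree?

For divide and conquer with division factor 2:

Problem sizes at each level:
Level 0: 8
Level 1: 4
Level 2: 2
Level 3: 1

The root is level 0 and the size-1 base case is level 3 (the tree spans levels 0 through 3, i.e. 4 levels counting the root), so the depth is the number of divisions: log_2(8) = 3

The recursion tree depth is log_2(8) = 3. At each level, the problem size is divided by 2, so it takes 3 divisions to reduce to a base case of size 1. The algorithm makes 1 recursive call at each level.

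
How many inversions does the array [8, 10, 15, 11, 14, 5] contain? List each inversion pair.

Finding inversions in [8, 10, 15, 11, 14, 5]:

(0, 5): arr[0]=8 > arr[5]=5
(1, 5): arr[1]=10 > arr[5]=5
(2, 3): arr[2]=15 > arr[3]=11
(2, 4): arr[2]=15 > arr[4]=14
(2, 5): arr[2]=15 > arr[5]=5
(3, 5): arr[3]=11 > arr[5]=5
(4, 5): arr[4]=14 > arr[5]=5

Total inversions: 7

The array has 7 inversion(s): (0,5), (1,5), (2,3), (2,4), (2,5), (3,5), (4,5). Each pair (i,j) satisfies i < j and arr[i] > arr[j].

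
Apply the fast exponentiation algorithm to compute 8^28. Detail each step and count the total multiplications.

Computing 8^28 by squaring (build up from 8^1; each line after the first costs one multiplication):

8^1 = 8
8^2 = (8^1)^2 = 8^2 = 64
8^3 = 8 * 8^2 = 8 * 64 = 512
8^6 = (8^3)^2 = 512^2 = 262144
8^7 = 8 * 8^6 = 8 * 262144 = 2097152
8^14 = (8^7)^2 = 2097152^2 = 4398046511104
8^28 = (8^14)^2 = 4398046511104^2 = 19342813113834066795298816

Result: 19342813113834066795298816
Multiplications needed: 6 (6 lines after 8^1)

8^28 = 19342813113834066795298816. Using exponentiation by squaring, this requires 6 multiplications. The key idea: if the exponent is even, square the half-power; if odd, multiply by the base once.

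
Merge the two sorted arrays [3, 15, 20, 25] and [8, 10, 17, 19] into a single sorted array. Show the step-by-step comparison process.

Merging process:

Compare 3 vs 8: take 3 from left. Merged: [3]
Compare 15 vs 8: take 8 from right. Merged: [3, 8]
Compare 15 vs 10: take 10 from right. Merged: [3, 8, 10]
Compare 15 vs 17: take 15 from left. Merged: [3, 8, 10, 15]
Compare 20 vs 17: take 17 from right. Merged: [3, 8, 10, 15, 17]
Compare 20 vs 19: take 19 from right. Merged: [3, 8, 10, 15, 17, 19]
Append remaining from left: [20, 25]. Merged: [3, 8, 10, 15, 17, 19, 20, 25]

Final merged array: [3, 8, 10, 15, 17, 19, 20, 25]
Total comparisons: 6

The merged array is [3, 8, 10, 15, 17, 19, 20, 25], requiring 6 comparisons. The merge step runs in O(n) time where n is the total number of elements.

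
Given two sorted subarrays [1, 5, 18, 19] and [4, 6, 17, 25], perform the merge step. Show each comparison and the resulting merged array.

Merging process:

Compare 1 vs 4: take 1 from left. Merged: [1]
Compare 5 vs 4: take 4 from right. Merged: [1, 4]
Compare 5 vs 6: take 5 from left. Merged: [1, 4, 5]
Compare 18 vs 6: take 6 from right. Merged: [1, 4, 5, 6]
Compare 18 vs 17: take 17 from right. Merged: [1, 4, 5, 6, 17]
Compare 18 vs 25: take 18 from left. Merged: [1, 4, 5, 6, 17, 18]
Compare 19 vs 25: take 19 from left. Merged: [1, 4, 5, 6, 17, 18, 19]
Append remaining from right: [25]. Merged: [1, 4, 5, 6, 17, 18, 19, 25]

Final merged array: [1, 4, 5, 6, 17, 18, 19, 25]
Total comparisons: 7

The merged array is [1, 4, 5, 6, 17, 18, 19, 25], requiring 7 comparisons. The merge step runs in O(n) time where n is the total number of elements.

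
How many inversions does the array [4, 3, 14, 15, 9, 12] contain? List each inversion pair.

Finding inversions in [4, 3, 14, 15, 9, 12]:

(0, 1): arr[0]=4 > arr[1]=3
(2, 4): arr[2]=14 > arr[4]=9
(2, 5): arr[2]=14 > arr[5]=12
(3, 4): arr[3]=15 > arr[4]=9
(3, 5): arr[3]=15 > arr[5]=12

Total inversions: 5

The array has 5 inversion(s): (0,1), (2,4), (2,5), (3,4), (3,5). Each pair (i,j) satisfies i < j and arr[i] > arr[j].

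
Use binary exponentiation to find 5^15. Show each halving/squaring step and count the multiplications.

Computing 5^15 by squaring (build up from 5^1; each line after the first costs one multiplication):

5^1 = 5
5^2 = (5^1)^2 = 5^2 = 25
5^3 = 5 * 5^2 = 5 * 25 = 125
5^6 = (5^3)^2 = 125^2 = 15625
5^7 = 5 * 5^6 = 5 * 15625 = 78125
5^14 = (5^7)^2 = 78125^2 = 6103515625
5^15 = 5 * 5^14 = 5 * 6103515625 = 30517578125

Result: 30517578125
Multiplications needed: 6 (6 lines after 5^1)

5^15 = 30517578125. Using exponentiation by squaring, this requires 6 multiplications. The key idea: if the exponent is even, square the half-power; if odd, multiply by the base once.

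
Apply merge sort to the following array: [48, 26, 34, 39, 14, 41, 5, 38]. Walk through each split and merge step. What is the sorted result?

Merge sort trace:

Split: [48, 26, 34, 39, 14, 41, 5, 38] -> [48, 26, 34, 39] and [14, 41, 5, 38]
  Split: [48, 26, 34, 39] -> [48, 26] and [34, 39]
    Split: [48, 26] -> [48] and [26]
    Merge: [48] + [26] -> [26, 48]
    Split: [34, 39] -> [34] and [39]
    Merge: [34] + [39] -> [34, 39]
  Merge: [26, 48] + [34, 39] -> [26, 34, 39, 48]
  Split: [14, 41, 5, 38] -> [14, 41] and [5, 38]
    Split: [14, 41] -> [14] and [41]
    Merge: [14] + [41] -> [14, 41]
    Split: [5, 38] -> [5] and [38]
    Merge: [5] + [38] -> [5, 38]
  Merge: [14, 41] + [5, 38] -> [5, 14, 38, 41]
Merge: [26, 34, 39, 48] + [5, 14, 38, 41] -> [5, 14, 26, 34, 38, 39, 41, 48]

Final sorted array: [5, 14, 26, 34, 38, 39, 41, 48]

The merge sort proceeds by recursively splitting the array and merging sorted halves.
After all merges, the sorted array is [5, 14, 26, 34, 38, 39, 41, 48].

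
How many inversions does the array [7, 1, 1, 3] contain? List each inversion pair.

Finding inversions in [7, 1, 1, 3]:

(0, 1): arr[0]=7 > arr[1]=1
(0, 2): arr[0]=7 > arr[2]=1
(0, 3): arr[0]=7 > arr[3]=3

Total inversions: 3

The array has 3 inversion(s): (0,1), (0,2), (0,3). Each pair (i,j) satisfies i < j and arr[i] > arr[j].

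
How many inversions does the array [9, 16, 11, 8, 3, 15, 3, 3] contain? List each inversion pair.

Finding inversions in [9, 16, 11, 8, 3, 15, 3, 3]:

(0, 3): arr[0]=9 > arr[3]=8
(0, 4): arr[0]=9 > arr[4]=3
(0, 6): arr[0]=9 > arr[6]=3
(0, 7): arr[0]=9 > arr[7]=3
(1, 2): arr[1]=16 > arr[2]=11
(1, 3): arr[1]=16 > arr[3]=8
(1, 4): arr[1]=16 > arr[4]=3
(1, 5): arr[1]=16 > arr[5]=15
(1, 6): arr[1]=16 > arr[6]=3
(1, 7): arr[1]=16 > arr[7]=3
(2, 3): arr[2]=11 > arr[3]=8
(2, 4): arr[2]=11 > arr[4]=3
(2, 6): arr[2]=11 > arr[6]=3
(2, 7): arr[2]=11 > arr[7]=3
(3, 4): arr[3]=8 > arr[4]=3
(3, 6): arr[3]=8 > arr[6]=3
(3, 7): arr[3]=8 > arr[7]=3
(5, 6): arr[5]=15 > arr[6]=3
(5, 7): arr[5]=15 > arr[7]=3

Total inversions: 19

The array has 19 inversion(s): (0,3), (0,4), (0,6), (0,7), (1,2), (1,3), (1,4), (1,5), (1,6), (1,7), (2,3), (2,4), (2,6), (2,7), (3,4), (3,6), (3,7), (5,6), (5,7). Each pair (i,j) satisfies i < j and arr[i] > arr[j].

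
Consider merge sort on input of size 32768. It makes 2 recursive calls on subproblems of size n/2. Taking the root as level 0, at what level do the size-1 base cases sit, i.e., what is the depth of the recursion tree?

For divide and conquer with division factor 2:

Problem sizes at each level:
Level 0: 32768
Level 1: 16384
Level 2: 8192
Level 3: 4096
Level 4: 2048
Level 5: 1024
Level 6: 512
Level 7: 256
Level 8: 128
Level 9: 64
Level 10: 32
Level 11: 16
Level 12: 8
Level 13: 4
Level 14: 2
Level 15: 1

The root is level 0 and the size-1 base case is level 15 (the tree spans levels 0 through 15, i.e. 16 levels counting the root), so the depth is the number of divisions: log_2(32768) = 15

The recursion tree depth is log_2(32768) = 15. At each level, the problem size is divided by 2, so it takes 15 divisions to reduce to a base case of size 1. The algorithm makes 2 recursive calls at each level.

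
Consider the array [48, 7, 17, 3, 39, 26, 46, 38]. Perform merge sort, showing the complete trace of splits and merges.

Merge sort trace:

Split: [48, 7, 17, 3, 39, 26, 46, 38] -> [48, 7, 17, 3] and [39, 26, 46, 38]
  Split: [48, 7, 17, 3] -> [48, 7] and [17, 3]
    Split: [48, 7] -> [48] and [7]
    Merge: [48] + [7] -> [7, 48]
    Split: [17, 3] -> [17] and [3]
    Merge: [17] + [3] -> [3, 17]
  Merge: [7, 48] + [3, 17] -> [3, 7, 17, 48]
  Split: [39, 26, 46, 38] -> [39, 26] and [46, 38]
    Split: [39, 26] -> [39] and [26]
    Merge: [39] + [26] -> [26, 39]
    Split: [46, 38] -> [46] and [38]
    Merge: [46] + [38] -> [38, 46]
  Merge: [26, 39] + [38, 46] -> [26, 38, 39, 46]
Merge: [3, 7, 17, 48] + [26, 38, 39, 46] -> [3, 7, 17, 26, 38, 39, 46, 48]

Final sorted array: [3, 7, 17, 26, 38, 39, 46, 48]

The merge sort proceeds by recursively splitting the array and merging sorted halves.
After all merges, the sorted array is [3, 7, 17, 26, 38, 39, 46, 48].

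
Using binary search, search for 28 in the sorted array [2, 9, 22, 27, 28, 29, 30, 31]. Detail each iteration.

Binary search for 28 in [2, 9, 22, 27, 28, 29, 30, 31]:

lo=0, hi=7, mid=3, arr[mid]=27 -> 27 < 28, search right half
lo=4, hi=7, mid=5, arr[mid]=29 -> 29 > 28, search left half
lo=4, hi=4, mid=4, arr[mid]=28 -> Found target at index 4!

Binary search finds 28 at index 4 after 3 comparisons. The search repeatedly halves the search space by comparing with the middle element.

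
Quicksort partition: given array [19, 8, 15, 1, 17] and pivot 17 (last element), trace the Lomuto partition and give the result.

Lomuto partition with pivot = 17:

Initial array: [19, 8, 15, 1, 17]

arr[0]=19 > 17: no swap
arr[1]=8 <= 17: swap with position 0, array becomes [8, 19, 15, 1, 17]
arr[2]=15 <= 17: swap with position 1, array becomes [8, 15, 19, 1, 17]
arr[3]=1 <= 17: swap with position 2, array becomes [8, 15, 1, 19, 17]

Place pivot at position 3: [8, 15, 1, 17, 19]
Pivot position: 3

After partitioning with pivot 17, the array becomes [8, 15, 1, 17, 19]. The pivot is placed at index 3. All elements to the left of the pivot are <= 17, and all elements to the right are > 17.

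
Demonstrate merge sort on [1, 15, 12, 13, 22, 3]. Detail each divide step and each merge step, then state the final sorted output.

Merge sort trace:

Split: [1, 15, 12, 13, 22, 3] -> [1, 15, 12] and [13, 22, 3]
  Split: [1, 15, 12] -> [1] and [15, 12]
    Split: [15, 12] -> [15] and [12]
    Merge: [15] + [12] -> [12, 15]
  Merge: [1] + [12, 15] -> [1, 12, 15]
  Split: [13, 22, 3] -> [13] and [22, 3]
    Split: [22, 3] -> [22] and [3]
    Merge: [22] + [3] -> [3, 22]
  Merge: [13] + [3, 22] -> [3, 13, 22]
Merge: [1, 12, 15] + [3, 13, 22] -> [1, 3, 12, 13, 15, 22]

Final sorted array: [1, 3, 12, 13, 15, 22]

The merge sort proceeds by recursively splitting the array and merging sorted halves.
After all merges, the sorted array is [1, 3, 12, 13, 15, 22].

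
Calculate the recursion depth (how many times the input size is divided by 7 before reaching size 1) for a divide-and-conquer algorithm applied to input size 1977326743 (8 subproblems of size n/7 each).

For divide and conquer with division factor 7:

Problem sizes at each level:
Level 0: 1977326743
Level 1: 282475249
Level 2: 40353607
Level 3: 5764801
Level 4: 823543
Level 5: 117649
Level 6: 16807
Level 7: 2401
Level 8: 343
Level 9: 49
Level 10: 7
Level 11: 1

The root is level 0 and the size-1 base case is level 11 (the tree spans levels 0 through 11, i.e. 12 levels counting the root), so the depth is the number of divisions: log_7(1977326743) = 11

The recursion tree depth is log_7(1977326743) = 11. At each level, the problem size is divided by 7, so it takes 11 divisions to reduce to a base case of size 1. The algorithm makes 8 recursive calls at each level.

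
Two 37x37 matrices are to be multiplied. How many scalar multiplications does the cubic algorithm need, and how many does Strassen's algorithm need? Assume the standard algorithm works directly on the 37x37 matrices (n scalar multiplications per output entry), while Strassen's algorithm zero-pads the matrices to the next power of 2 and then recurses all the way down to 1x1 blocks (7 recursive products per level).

Matrix multiplication for 37x37 matrices:

Strassen's algorithm requires power-of-2 dimensions. Pad 37x37 to 64x64 (next power of 2).

Standard algorithm: 37^3 = 50653 multiplications
Strassen's algorithm: 7^(log2(64)) = 7^6 = 117649 multiplications
Difference: 50653 - 117649 = -66996 (Strassen uses MORE here due to padding overhead — for small or just-over-power-of-2 n, padding can outweigh the per-level savings)

Standard: 50653 multiplications (37^3). Strassen: 117649 multiplications (7^6, after padding to 64x64). Strassen reduces 8 recursive multiplications to 7 at each level.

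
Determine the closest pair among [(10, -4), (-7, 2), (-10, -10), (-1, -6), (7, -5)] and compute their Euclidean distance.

Computing all pairwise distances among 5 points:

d((10, -4), (-7, 2)) = 18.0278
d((10, -4), (-10, -10)) = 20.8806
d((10, -4), (-1, -6)) = 11.1803
d((10, -4), (7, -5)) = 3.1623 <-- minimum
d((-7, 2), (-10, -10)) = 12.3693
d((-7, 2), (-1, -6)) = 10.0
d((-7, 2), (7, -5)) = 15.6525
d((-10, -10), (-1, -6)) = 9.8489
d((-10, -10), (7, -5)) = 17.72
d((-1, -6), (7, -5)) = 8.0623

Closest pair: (10, -4) and (7, -5) with distance 3.1623

The closest pair is (10, -4) and (7, -5) with Euclidean distance 3.1623. For 5 points, brute-force pairwise comparison is shown above. For large n, the divide-and-conquer algorithm (sort by x, recurse on halves, check the dividing strip) achieves O(n log n).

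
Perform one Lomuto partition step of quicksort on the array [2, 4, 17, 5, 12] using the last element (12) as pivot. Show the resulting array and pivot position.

Lomuto partition with pivot = 12:

Initial array: [2, 4, 17, 5, 12]

arr[0]=2 <= 12: swap with position 0, array becomes [2, 4, 17, 5, 12]
arr[1]=4 <= 12: swap with position 1, array becomes [2, 4, 17, 5, 12]
arr[2]=17 > 12: no swap
arr[3]=5 <= 12: swap with position 2, array becomes [2, 4, 5, 17, 12]

Place pivot at position 3: [2, 4, 5, 12, 17]
Pivot position: 3

After partitioning with pivot 12, the array becomes [2, 4, 5, 12, 17]. The pivot is placed at index 3. All elements to the left of the pivot are <= 12, and all elements to the right are > 12.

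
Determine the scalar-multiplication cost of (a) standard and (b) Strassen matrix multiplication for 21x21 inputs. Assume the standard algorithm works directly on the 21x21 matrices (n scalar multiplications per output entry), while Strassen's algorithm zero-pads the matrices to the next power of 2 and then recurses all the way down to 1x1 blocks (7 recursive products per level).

Matrix multiplication for 21x21 matrices:

Strassen's algorithm requires power-of-2 dimensions. Pad 21x21 to 32x32 (next power of 2).

Standard algorithm: 21^3 = 9261 multiplications
Strassen's algorithm: 7^(log2(32)) = 7^5 = 16807 multiplications
Difference: 9261 - 16807 = -7546 (Strassen uses MORE here due to padding overhead — for small or just-over-power-of-2 n, padding can outweigh the per-level savings)

Standard: 9261 multiplications (21^3). Strassen: 16807 multiplications (7^5, after padding to 32x32). Strassen reduces 8 recursive multiplications to 7 at each level.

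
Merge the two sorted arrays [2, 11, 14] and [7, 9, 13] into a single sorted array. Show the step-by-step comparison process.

Merging process:

Compare 2 vs 7: take 2 from left. Merged: [2]
Compare 11 vs 7: take 7 from right. Merged: [2, 7]
Compare 11 vs 9: take 9 from right. Merged: [2, 7, 9]
Compare 11 vs 13: take 11 from left. Merged: [2, 7, 9, 11]
Compare 14 vs 13: take 13 from right. Merged: [2, 7, 9, 11, 13]
Append remaining from left: [14]. Merged: [2, 7, 9, 11, 13, 14]

Final merged array: [2, 7, 9, 11, 13, 14]
Total comparisons: 5

The merged array is [2, 7, 9, 11, 13, 14], requiring 5 comparisons. The merge step runs in O(n) time where n is the total number of elements.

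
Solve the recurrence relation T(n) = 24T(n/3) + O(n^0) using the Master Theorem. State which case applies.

Master Theorem for T(n) = 24T(n/3) + O(n^0):

a = 24, b = 3, c = 0
log_b(a) = log_3(24) = 2.8928

Case 1: c = 0 < log_3(24) = 2.8928
T(n) = O(n^(log_3 24))

For T(n) = 24T(n/3) + O(n^0): log_3(24) = 2.8928. This is Case 1 of the Master Theorem (c < log_b(a), work dominated by leaves), giving O(n^(log_3 24)).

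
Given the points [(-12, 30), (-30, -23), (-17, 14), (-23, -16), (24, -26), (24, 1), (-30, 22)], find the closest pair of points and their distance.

Computing all pairwise distances among 7 points:

d((-12, 30), (-30, -23)) = 55.9732
d((-12, 30), (-17, 14)) = 16.7631
d((-12, 30), (-23, -16)) = 47.2969
d((-12, 30), (24, -26)) = 66.5733
d((-12, 30), (24, 1)) = 46.2277
d((-12, 30), (-30, 22)) = 19.6977
d((-30, -23), (-17, 14)) = 39.2173
d((-30, -23), (-23, -16)) = 9.8995 <-- minimum
d((-30, -23), (24, -26)) = 54.0833
d((-30, -23), (24, 1)) = 59.0931
d((-30, -23), (-30, 22)) = 45.0
d((-17, 14), (-23, -16)) = 30.5941
d((-17, 14), (24, -26)) = 57.28
d((-17, 14), (24, 1)) = 43.0116
d((-17, 14), (-30, 22)) = 15.2643
d((-23, -16), (24, -26)) = 48.0521
d((-23, -16), (24, 1)) = 49.98
d((-23, -16), (-30, 22)) = 38.6394
d((24, -26), (24, 1)) = 27.0
d((24, -26), (-30, 22)) = 72.2496
d((24, 1), (-30, 22)) = 57.9396

Closest pair: (-30, -23) and (-23, -16) with distance 9.8995

The closest pair is (-30, -23) and (-23, -16) with Euclidean distance 9.8995. For 7 points, brute-force pairwise comparison is shown above. For large n, the divide-and-conquer algorithm (sort by x, recurse on halves, check the dividing strip) achieves O(n log n).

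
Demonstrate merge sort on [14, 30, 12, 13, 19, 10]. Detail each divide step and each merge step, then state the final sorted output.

Merge sort trace:

Split: [14, 30, 12, 13, 19, 10] -> [14, 30, 12] and [13, 19, 10]
  Split: [14, 30, 12] -> [14] and [30, 12]
    Split: [30, 12] -> [30] and [12]
    Merge: [30] + [12] -> [12, 30]
  Merge: [14] + [12, 30] -> [12, 14, 30]
  Split: [13, 19, 10] -> [13] and [19, 10]
    Split: [19, 10] -> [19] and [10]
    Merge: [19] + [10] -> [10, 19]
  Merge: [13] + [10, 19] -> [10, 13, 19]
Merge: [12, 14, 30] + [10, 13, 19] -> [10, 12, 13, 14, 19, 30]

Final sorted array: [10, 12, 13, 14, 19, 30]

The merge sort proceeds by recursively splitting the array and merging sorted halves.
After all merges, the sorted array is [10, 12, 13, 14, 19, 30].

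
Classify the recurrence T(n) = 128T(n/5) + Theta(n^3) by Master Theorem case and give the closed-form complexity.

Master Theorem for T(n) = 128T(n/5) + O(n^3):

a = 128, b = 5, c = 3
log_b(a) = log_5(128) = 3.0147

Case 1: c = 3 < log_5(128) = 3.0147
T(n) = O(n^(log_5 128))

For T(n) = 128T(n/5) + O(n^3): log_5(128) = 3.0147. This is Case 1 of the Master Theorem (c < log_b(a), work dominated by leaves), giving O(n^(log_5 128)).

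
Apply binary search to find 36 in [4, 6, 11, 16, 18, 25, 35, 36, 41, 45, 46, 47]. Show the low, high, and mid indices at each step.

Binary search for 36 in [4, 6, 11, 16, 18, 25, 35, 36, 41, 45, 46, 47]:

lo=0, hi=11, mid=5, arr[mid]=25 -> 25 < 36, search right half
lo=6, hi=11, mid=8, arr[mid]=41 -> 41 > 36, search left half
lo=6, hi=7, mid=6, arr[mid]=35 -> 35 < 36, search right half
lo=7, hi=7, mid=7, arr[mid]=36 -> Found target at index 7!

Binary search finds 36 at index 7 after 4 comparisons. The search repeatedly halves the search space by comparing with the middle element.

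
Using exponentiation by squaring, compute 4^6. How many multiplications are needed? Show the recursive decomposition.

Computing 4^6 by squaring (build up from 4^1; each line after the first costs one multiplication):

4^1 = 4
4^2 = (4^1)^2 = 4^2 = 16
4^3 = 4 * 4^2 = 4 * 16 = 64
4^6 = (4^3)^2 = 64^2 = 4096

Result: 4096
Multiplications needed: 3 (3 lines after 4^1)

4^6 = 4096. Using exponentiation by squaring, this requires 3 multiplications. The key idea: if the exponent is even, square the half-power; if odd, multiply by the base once.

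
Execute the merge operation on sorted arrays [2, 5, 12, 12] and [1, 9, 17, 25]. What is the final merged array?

Merging process:

Compare 2 vs 1: take 1 from right. Merged: [1]
Compare 2 vs 9: take 2 from left. Merged: [1, 2]
Compare 5 vs 9: take 5 from left. Merged: [1, 2, 5]
Compare 12 vs 9: take 9 from right. Merged: [1, 2, 5, 9]
Compare 12 vs 17: take 12 from left. Merged: [1, 2, 5, 9, 12]
Compare 12 vs 17: take 12 from left. Merged: [1, 2, 5, 9, 12, 12]
Append remaining from right: [17, 25]. Merged: [1, 2, 5, 9, 12, 12, 17, 25]

Final merged array: [1, 2, 5, 9, 12, 12, 17, 25]
Total comparisons: 6

The merged array is [1, 2, 5, 9, 12, 12, 17, 25], requiring 6 comparisons. The merge step runs in O(n) time where n is the total number of elements.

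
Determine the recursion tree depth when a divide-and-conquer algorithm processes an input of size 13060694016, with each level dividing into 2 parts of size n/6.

For divide and conquer with division factor 6:

Problem sizes at each level:
Level 0: 13060694016
Level 1: 2176782336
Level 2: 362797056
Level 3: 60466176
Level 4: 10077696
Level 5: 1679616
Level 6: 279936
Level 7: 46656
Level 8: 7776
Level 9: 1296
Level 10: 216
Level 11: 36
Level 12: 6
Level 13: 1

The root is level 0 and the size-1 base case is level 13 (the tree spans levels 0 through 13, i.e. 14 levels counting the root), so the depth is the number of divisions: log_6(13060694016) = 13

The recursion tree depth is log_6(13060694016) = 13. At each level, the problem size is divided by 6, so it takes 13 divisions to reduce to a base case of size 1. The algorithm makes 2 recursive calls at each level.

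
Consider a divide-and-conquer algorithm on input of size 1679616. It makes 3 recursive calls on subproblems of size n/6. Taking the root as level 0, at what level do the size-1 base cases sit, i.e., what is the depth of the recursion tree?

For divide and conquer with division factor 6:

Problem sizes at each level:
Level 0: 1679616
Level 1: 279936
Level 2: 46656
Level 3: 7776
Level 4: 1296
Level 5: 216
Level 6: 36
Level 7: 6
Level 8: 1

The root is level 0 and the size-1 base case is level 8 (the tree spans levels 0 through 8, i.e. 9 levels counting the root), so the depth is the number of divisions: log_6(1679616) = 8

The recursion tree depth is log_6(1679616) = 8. At each level, the problem size is divided by 6, so it takes 8 divisions to reduce to a base case of size 1. The algorithm makes 3 recursive calls at each level.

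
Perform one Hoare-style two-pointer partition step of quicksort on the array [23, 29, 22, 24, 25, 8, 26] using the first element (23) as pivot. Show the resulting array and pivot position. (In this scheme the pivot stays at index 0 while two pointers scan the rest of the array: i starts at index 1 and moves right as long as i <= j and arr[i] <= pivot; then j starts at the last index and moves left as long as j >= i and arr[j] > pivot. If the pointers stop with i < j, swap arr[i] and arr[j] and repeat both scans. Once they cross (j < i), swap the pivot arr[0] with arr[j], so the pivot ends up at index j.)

Hoare-style two-pointer partition with pivot = 23:

Initial array: [23, 29, 22, 24, 25, 8, 26]

Pointers start at i = 1, j = 6.
i stops at index 1 (arr[1]=29 > 23), j stops at index 5 (arr[5]=8 <= 23): swap arr[1] and arr[5], array becomes [23, 8, 22, 24, 25, 29, 26]
i ends at 3, j ends at 2: the pointers have crossed (j < i), so scanning stops.

Swap pivot arr[0] with arr[2] to place pivot at position 2: [22, 8, 23, 24, 25, 29, 26]
Pivot position: 2

After partitioning with pivot 23, the array becomes [22, 8, 23, 24, 25, 29, 26]. The pivot is placed at index 2. All elements to the left of the pivot are <= 23, and all elements to the right are > 23.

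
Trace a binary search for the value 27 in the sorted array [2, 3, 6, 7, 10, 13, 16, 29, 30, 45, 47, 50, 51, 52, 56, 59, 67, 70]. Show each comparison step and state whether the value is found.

Binary search for 27 in [2, 3, 6, 7, 10, 13, 16, 29, 30, 45, 47, 50, 51, 52, 56, 59, 67, 70]:

lo=0, hi=17, mid=8, arr[mid]=30 -> 30 > 27, search left half
lo=0, hi=7, mid=3, arr[mid]=7 -> 7 < 27, search right half
lo=4, hi=7, mid=5, arr[mid]=13 -> 13 < 27, search right half
lo=6, hi=7, mid=6, arr[mid]=16 -> 16 < 27, search right half
lo=7, hi=7, mid=7, arr[mid]=29 -> 29 > 27, search left half
lo=7 > hi=6, target 27 not found

Binary search determines that 27 is not in the array after 5 comparisons. The search space was exhausted without finding the target.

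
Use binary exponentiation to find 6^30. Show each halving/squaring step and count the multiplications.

Computing 6^30 by squaring (build up from 6^1; each line after the first costs one multiplication):

6^1 = 6
6^2 = (6^1)^2 = 6^2 = 36
6^3 = 6 * 6^2 = 6 * 36 = 216
6^6 = (6^3)^2 = 216^2 = 46656
6^7 = 6 * 6^6 = 6 * 46656 = 279936
6^14 = (6^7)^2 = 279936^2 = 78364164096
6^15 = 6 * 6^14 = 6 * 78364164096 = 470184984576
6^30 = (6^15)^2 = 470184984576^2 = 221073919720733357899776

Result: 221073919720733357899776
Multiplications needed: 7 (7 lines after 6^1)

6^30 = 221073919720733357899776. Using exponentiation by squaring, this requires 7 multiplications. The key idea: if the exponent is even, square the half-power; if odd, multiply by the base once.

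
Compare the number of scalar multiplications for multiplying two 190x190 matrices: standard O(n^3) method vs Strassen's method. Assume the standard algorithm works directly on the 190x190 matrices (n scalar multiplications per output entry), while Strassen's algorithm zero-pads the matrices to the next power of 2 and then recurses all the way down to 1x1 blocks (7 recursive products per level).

Matrix multiplication for 190x190 matrices:

Strassen's algorithm requires power-of-2 dimensions. Pad 190x190 to 256x256 (next power of 2).

Standard algorithm: 190^3 = 6859000 multiplications
Strassen's algorithm: 7^(log2(256)) = 7^8 = 5764801 multiplications
Savings: 6859000 - 5764801 = 1094199 multiplications

Standard: 6859000 multiplications (190^3). Strassen: 5764801 multiplications (7^8, after padding to 256x256). Strassen reduces 8 recursive multiplications to 7 at each level.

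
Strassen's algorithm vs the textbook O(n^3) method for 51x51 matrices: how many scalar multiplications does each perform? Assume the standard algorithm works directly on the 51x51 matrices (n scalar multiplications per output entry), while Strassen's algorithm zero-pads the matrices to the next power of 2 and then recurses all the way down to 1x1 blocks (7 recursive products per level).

Matrix multiplication for 51x51 matrices:

Strassen's algorithm requires power-of-2 dimensions. Pad 51x51 to 64x64 (next power of 2).

Standard algorithm: 51^3 = 132651 multiplications
Strassen's algorithm: 7^(log2(64)) = 7^6 = 117649 multiplications
Savings: 132651 - 117649 = 15002 multiplications

Standard: 132651 multiplications (51^3). Strassen: 117649 multiplications (7^6, after padding to 64x64). Strassen reduces 8 recursive multiplications to 7 at each level.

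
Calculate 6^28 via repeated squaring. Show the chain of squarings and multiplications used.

Computing 6^28 by squaring (build up from 6^1; each line after the first costs one multiplication):

6^1 = 6
6^2 = (6^1)^2 = 6^2 = 36
6^3 = 6 * 6^2 = 6 * 36 = 216
6^6 = (6^3)^2 = 216^2 = 46656
6^7 = 6 * 6^6 = 6 * 46656 = 279936
6^14 = (6^7)^2 = 279936^2 = 78364164096
6^28 = (6^14)^2 = 78364164096^2 = 6140942214464815497216

Result: 6140942214464815497216
Multiplications needed: 6 (6 lines after 6^1)

6^28 = 6140942214464815497216. Using exponentiation by squaring, this requires 6 multiplications. The key idea: if the exponent is even, square the half-power; if odd, multiply by the base once.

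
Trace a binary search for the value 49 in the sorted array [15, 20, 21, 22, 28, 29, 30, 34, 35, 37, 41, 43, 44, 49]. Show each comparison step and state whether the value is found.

Binary search for 49 in [15, 20, 21, 22, 28, 29, 30, 34, 35, 37, 41, 43, 44, 49]:

lo=0, hi=13, mid=6, arr[mid]=30 -> 30 < 49, search right half
lo=7, hi=13, mid=10, arr[mid]=41 -> 41 < 49, search right half
lo=11, hi=13, mid=12, arr[mid]=44 -> 44 < 49, search right half
lo=13, hi=13, mid=13, arr[mid]=49 -> Found target at index 13!

Binary search finds 49 at index 13 after 4 comparisons. The search repeatedly halves the search space by comparing with the middle element.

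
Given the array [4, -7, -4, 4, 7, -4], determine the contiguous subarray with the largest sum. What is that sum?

Using Kadane's algorithm on [4, -7, -4, 4, 7, -4]:

Scanning through the array:
Position 1 (value -7): max_ending_here = -3, max_so_far = 4
Position 2 (value -4): max_ending_here = -4, max_so_far = 4
Position 3 (value 4): max_ending_here = 4, max_so_far = 4
Position 4 (value 7): max_ending_here = 11, max_so_far = 11
Position 5 (value -4): max_ending_here = 7, max_so_far = 11

Maximum subarray: [4, 7]
Maximum sum: 11

The maximum subarray is [4, 7] with sum 11. This subarray runs from index 3 to index 4.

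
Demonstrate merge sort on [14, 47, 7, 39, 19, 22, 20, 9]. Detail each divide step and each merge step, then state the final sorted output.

Merge sort trace:

Split: [14, 47, 7, 39, 19, 22, 20, 9] -> [14, 47, 7, 39] and [19, 22, 20, 9]
  Split: [14, 47, 7, 39] -> [14, 47] and [7, 39]
    Split: [14, 47] -> [14] and [47]
    Merge: [14] + [47] -> [14, 47]
    Split: [7, 39] -> [7] and [39]
    Merge: [7] + [39] -> [7, 39]
  Merge: [14, 47] + [7, 39] -> [7, 14, 39, 47]
  Split: [19, 22, 20, 9] -> [19, 22] and [20, 9]
    Split: [19, 22] -> [19] and [22]
    Merge: [19] + [22] -> [19, 22]
    Split: [20, 9] -> [20] and [9]
    Merge: [20] + [9] -> [9, 20]
  Merge: [19, 22] + [9, 20] -> [9, 19, 20, 22]
Merge: [7, 14, 39, 47] + [9, 19, 20, 22] -> [7, 9, 14, 19, 20, 22, 39, 47]

Final sorted array: [7, 9, 14, 19, 20, 22, 39, 47]

The merge sort proceeds by recursively splitting the array and merging sorted halves.
After all merges, the sorted array is [7, 9, 14, 19, 20, 22, 39, 47].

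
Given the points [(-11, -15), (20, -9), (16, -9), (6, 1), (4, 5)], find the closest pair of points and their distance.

Computing all pairwise distances among 5 points:

d((-11, -15), (20, -9)) = 31.5753
d((-11, -15), (16, -9)) = 27.6586
d((-11, -15), (6, 1)) = 23.3452
d((-11, -15), (4, 5)) = 25.0
d((20, -9), (16, -9)) = 4.0 <-- minimum
d((20, -9), (6, 1)) = 17.2047
d((20, -9), (4, 5)) = 21.2603
d((16, -9), (6, 1)) = 14.1421
d((16, -9), (4, 5)) = 18.4391
d((6, 1), (4, 5)) = 4.4721

Closest pair: (20, -9) and (16, -9) with distance 4.0

The closest pair is (20, -9) and (16, -9) with Euclidean distance 4.0. For 5 points, brute-force pairwise comparison is shown above. For large n, the divide-and-conquer algorithm (sort by x, recurse on halves, check the dividing strip) achieves O(n log n).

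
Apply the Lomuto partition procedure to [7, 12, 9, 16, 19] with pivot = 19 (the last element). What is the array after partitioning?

Lomuto partition with pivot = 19:

Initial array: [7, 12, 9, 16, 19]

arr[0]=7 <= 19: swap with position 0, array becomes [7, 12, 9, 16, 19]
arr[1]=12 <= 19: swap with position 1, array becomes [7, 12, 9, 16, 19]
arr[2]=9 <= 19: swap with position 2, array becomes [7, 12, 9, 16, 19]
arr[3]=16 <= 19: swap with position 3, array becomes [7, 12, 9, 16, 19]

Place pivot at position 4: [7, 12, 9, 16, 19]
Pivot position: 4

After partitioning with pivot 19, the array becomes [7, 12, 9, 16, 19]. The pivot is placed at index 4. All elements to the left of the pivot are <= 19, and all elements to the right are > 19.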